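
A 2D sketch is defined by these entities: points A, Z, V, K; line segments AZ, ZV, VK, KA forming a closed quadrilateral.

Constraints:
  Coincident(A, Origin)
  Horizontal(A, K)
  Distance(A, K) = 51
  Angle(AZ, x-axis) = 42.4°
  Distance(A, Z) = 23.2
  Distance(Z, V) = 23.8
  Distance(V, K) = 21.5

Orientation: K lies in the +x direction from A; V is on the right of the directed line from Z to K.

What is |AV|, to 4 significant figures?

30.28

Checks: |ZV| = 23.80 ✓; |VK| = 21.50 ✓.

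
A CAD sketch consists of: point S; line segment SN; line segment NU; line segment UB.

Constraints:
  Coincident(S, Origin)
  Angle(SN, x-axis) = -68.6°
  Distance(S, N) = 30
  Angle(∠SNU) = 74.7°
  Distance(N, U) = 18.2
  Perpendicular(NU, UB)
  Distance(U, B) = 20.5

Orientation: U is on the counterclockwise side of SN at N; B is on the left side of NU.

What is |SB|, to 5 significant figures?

13.302

∠SNU = 74.7°, so NU runs at -68.6° + (180° − 74.7°) = 36.700° from the x-axis; with |NU| = 18.2, U = N + 18.2·(cos 36.700°, sin 36.700°) = (25.539, -17.055). NU is perpendicular to UB; with |UB| = 20.5 on the left of NU, B = U + 20.5·(-0.59763, 0.80178) = (13.287, -0.61850). Then |SB| = |B − S| = 13.302.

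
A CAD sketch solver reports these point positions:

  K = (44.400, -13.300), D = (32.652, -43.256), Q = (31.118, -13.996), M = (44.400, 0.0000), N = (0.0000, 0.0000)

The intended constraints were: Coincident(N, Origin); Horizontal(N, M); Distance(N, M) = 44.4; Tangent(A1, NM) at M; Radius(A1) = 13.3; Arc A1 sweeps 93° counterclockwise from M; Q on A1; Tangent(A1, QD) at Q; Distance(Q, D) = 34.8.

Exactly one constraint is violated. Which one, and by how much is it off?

Distance(Q, D) = 34.8 — off by 5.50.

N = (0.00, 0.00) ✓; N.y = 0.00, M.y = 0.00 ✓; |NM| = 44.40 ✓; ∠(KM, MN) = 90.00° ✓; |KM| = 13.30 ✓; bearing(K→Q) − bearing(K→M) = 93.00° ✓; |KQ| = 13.30 ✓; ∠(KQ, QD) = 90.00° ✓; |QD| = 29.30 ✗.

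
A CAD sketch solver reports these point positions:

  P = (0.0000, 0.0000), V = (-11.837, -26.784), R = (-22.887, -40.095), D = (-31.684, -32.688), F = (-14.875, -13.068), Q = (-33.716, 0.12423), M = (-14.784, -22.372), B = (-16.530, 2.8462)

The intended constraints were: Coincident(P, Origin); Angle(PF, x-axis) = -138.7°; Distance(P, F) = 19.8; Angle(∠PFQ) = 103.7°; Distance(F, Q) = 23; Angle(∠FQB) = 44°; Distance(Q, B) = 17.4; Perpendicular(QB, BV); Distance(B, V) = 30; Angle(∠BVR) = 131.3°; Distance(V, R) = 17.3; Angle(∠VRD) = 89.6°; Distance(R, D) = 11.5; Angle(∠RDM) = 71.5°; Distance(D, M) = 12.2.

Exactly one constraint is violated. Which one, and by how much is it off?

Distance(D, M) = 12.2 — off by 7.60.

P = (0.00, 0.00) ✓; PF at -138.7° ✓; |PF| = 19.80 ✓; ∠PFQ = 103.7° ✓; |FQ| = 23.00 ✓; ∠FQB = 44.00° ✓; |QB| = 17.40 ✓; ∠(QB, BV) = 90.00° ✓; |BV| = 30.00 ✓; ∠BVR = 131.3° ✓; |VR| = 17.30 ✓; ∠VRD = 89.60° ✓; |RD| = 11.50 ✓; ∠RDM = 71.50° ✓; |DM| = 19.80 ✗.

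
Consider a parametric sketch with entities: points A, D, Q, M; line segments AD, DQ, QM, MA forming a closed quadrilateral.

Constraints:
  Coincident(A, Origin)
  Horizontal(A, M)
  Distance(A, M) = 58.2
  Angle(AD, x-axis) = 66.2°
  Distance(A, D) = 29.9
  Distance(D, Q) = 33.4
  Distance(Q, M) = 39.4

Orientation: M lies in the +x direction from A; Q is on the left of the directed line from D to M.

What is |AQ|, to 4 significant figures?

57.44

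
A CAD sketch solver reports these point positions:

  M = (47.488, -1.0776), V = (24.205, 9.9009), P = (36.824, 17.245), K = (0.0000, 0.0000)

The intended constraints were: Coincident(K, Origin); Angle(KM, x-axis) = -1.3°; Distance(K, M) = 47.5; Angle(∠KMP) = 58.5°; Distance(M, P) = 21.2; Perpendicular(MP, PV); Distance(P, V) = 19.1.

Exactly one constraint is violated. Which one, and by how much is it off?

Distance(P, V) = 19.1 — off by 4.50.

K = (0.00, 0.00) ✓; KM at -1.300° ✓; |KM| = 47.50 ✓; ∠KMP = 58.50° ✓; |MP| = 21.20 ✓; ∠(MP, PV) = 90.00° ✓; |PV| = 14.60 ✗.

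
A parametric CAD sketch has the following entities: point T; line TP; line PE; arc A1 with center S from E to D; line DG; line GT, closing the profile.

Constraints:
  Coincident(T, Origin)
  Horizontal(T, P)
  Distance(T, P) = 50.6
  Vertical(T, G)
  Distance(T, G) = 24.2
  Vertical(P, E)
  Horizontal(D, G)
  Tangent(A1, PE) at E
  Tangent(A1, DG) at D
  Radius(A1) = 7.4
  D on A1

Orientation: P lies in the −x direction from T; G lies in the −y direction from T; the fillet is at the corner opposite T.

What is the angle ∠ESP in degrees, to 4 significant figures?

66.23°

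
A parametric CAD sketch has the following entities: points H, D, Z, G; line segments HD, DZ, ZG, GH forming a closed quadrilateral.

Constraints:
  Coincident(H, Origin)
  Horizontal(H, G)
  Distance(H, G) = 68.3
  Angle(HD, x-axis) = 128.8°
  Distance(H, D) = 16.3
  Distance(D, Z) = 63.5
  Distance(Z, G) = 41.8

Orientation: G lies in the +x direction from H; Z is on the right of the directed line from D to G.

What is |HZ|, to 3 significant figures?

47.6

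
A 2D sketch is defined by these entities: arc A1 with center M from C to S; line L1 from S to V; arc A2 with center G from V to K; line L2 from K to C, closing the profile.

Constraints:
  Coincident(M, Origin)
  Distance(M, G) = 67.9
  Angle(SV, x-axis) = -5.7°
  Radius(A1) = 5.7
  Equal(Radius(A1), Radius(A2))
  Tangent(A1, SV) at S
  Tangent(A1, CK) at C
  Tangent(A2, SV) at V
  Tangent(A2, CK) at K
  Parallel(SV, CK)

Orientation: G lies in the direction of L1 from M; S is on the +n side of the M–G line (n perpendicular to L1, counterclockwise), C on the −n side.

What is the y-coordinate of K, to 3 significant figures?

-12.4

The slot axis is L1's direction at -5.7°, so u = (cos -5.7°, sin -5.7°) = (0.995, -0.0993) and n = (−sin -5.7°, cos -5.7°) = (0.0993, 0.995). M is at the origin and G lies 67.9 along u from M, so G = 67.9·u = (67.6, -6.74). Tangency of A1 to both parallel lines with radius 5.7 puts S and C at M ± 5.7·n: S = (0.566, 5.67), C = (-0.566, -5.67). Equal radii place V and K the same way about G: V = G + 5.7·n = (68.1, -1.07), K = G − 5.7·n = (67.0, -12.4). So K.y = -12.4.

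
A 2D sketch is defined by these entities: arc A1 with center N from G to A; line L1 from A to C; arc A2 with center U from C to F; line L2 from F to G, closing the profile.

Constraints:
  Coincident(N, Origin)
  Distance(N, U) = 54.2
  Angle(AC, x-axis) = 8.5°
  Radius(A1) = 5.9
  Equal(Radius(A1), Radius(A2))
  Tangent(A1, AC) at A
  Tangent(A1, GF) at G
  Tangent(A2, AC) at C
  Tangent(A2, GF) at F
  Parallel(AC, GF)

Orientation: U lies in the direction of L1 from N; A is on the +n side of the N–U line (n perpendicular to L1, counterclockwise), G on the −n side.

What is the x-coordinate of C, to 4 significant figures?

52.73

The slot axis is L1's direction at 8.5°, so u = (cos 8.5°, sin 8.5°) = (0.9890, 0.1478) and n = (−sin 8.5°, cos 8.5°) = (-0.1478, 0.9890). N is at the origin and U lies 54.2 along u from N, so U = 54.2·u = (53.60, 8.011). Tangency of A1 to both parallel lines with radius 5.9 puts A and G at N ± 5.9·n: A = (-0.8721, 5.835), G = (0.8721, -5.835). Equal radii place C and F the same way about U: C = U + 5.9·n = (52.73, 13.85), F = U − 5.9·n = (54.48, 2.176). So C.x = 52.73.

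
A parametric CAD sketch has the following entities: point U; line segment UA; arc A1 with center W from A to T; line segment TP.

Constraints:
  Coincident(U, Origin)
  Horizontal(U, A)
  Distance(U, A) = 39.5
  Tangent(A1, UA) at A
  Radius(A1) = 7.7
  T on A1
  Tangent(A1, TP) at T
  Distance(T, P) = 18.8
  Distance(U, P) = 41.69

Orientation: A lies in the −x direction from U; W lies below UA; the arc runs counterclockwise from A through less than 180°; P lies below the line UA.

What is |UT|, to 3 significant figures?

46.9

Checks: ∠(WA, AU) = 90.00° ✓; |WT| = 7.700 ✓; ∠(WT, TP) = 90.00° ✓; |TP| = 18.80 ✓; |UP| = 41.69 ✓.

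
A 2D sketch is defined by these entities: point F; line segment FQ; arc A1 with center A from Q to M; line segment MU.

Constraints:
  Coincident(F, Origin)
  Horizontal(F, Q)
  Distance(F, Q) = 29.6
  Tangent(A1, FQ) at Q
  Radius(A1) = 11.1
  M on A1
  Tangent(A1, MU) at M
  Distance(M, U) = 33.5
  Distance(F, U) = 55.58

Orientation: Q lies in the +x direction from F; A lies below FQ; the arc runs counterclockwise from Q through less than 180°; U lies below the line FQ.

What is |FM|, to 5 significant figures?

24.279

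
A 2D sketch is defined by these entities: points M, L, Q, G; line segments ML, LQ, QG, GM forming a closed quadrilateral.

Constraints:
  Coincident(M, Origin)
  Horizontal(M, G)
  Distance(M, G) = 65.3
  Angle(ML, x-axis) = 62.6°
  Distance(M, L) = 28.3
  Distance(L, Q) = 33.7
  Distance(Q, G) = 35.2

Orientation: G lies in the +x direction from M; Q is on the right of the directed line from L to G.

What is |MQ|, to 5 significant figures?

30.544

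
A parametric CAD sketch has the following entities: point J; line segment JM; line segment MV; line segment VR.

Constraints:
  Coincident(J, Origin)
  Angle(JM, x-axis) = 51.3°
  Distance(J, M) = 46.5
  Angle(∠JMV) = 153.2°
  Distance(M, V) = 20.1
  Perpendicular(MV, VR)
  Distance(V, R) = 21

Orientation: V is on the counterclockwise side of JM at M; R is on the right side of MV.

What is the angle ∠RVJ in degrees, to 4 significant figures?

108.8°

J is at the origin; JM runs at 51.3° with length 46.5, so M = 46.5·(cos 51.3°, sin 51.3°) = (29.07, 36.29). ∠JMV = 153.2°, so MV runs at 51.3° + (180° − 153.2°) = 78.10° from the x-axis; with |MV| = 20.1, V = M + 20.1·(cos 78.10°, sin 78.10°) = (33.22, 55.96). The perpendicularity gives VR at right angles to MV; with |VR| = 21.0 on the right of MV, R = V + 21.0·(0.9785, -0.2062) = (53.77, 51.63). Then cos ∠RVJ = VR·VJ / (|VR||VJ|), giving 108.8°.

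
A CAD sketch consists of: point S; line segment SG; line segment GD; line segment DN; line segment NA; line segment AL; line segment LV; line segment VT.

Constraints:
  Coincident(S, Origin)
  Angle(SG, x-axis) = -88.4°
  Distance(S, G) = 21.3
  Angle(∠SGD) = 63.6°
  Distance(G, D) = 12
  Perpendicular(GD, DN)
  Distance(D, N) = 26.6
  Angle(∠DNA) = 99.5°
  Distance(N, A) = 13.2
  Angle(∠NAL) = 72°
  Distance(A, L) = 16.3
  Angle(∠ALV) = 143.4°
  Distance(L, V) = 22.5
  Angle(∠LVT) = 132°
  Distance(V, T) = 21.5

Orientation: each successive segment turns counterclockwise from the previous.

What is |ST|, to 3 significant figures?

36.2

∠ALV = 143.4° gives LV at -16.9° from the x-axis; with |LV| = 22.5, V = (17.4, -16.0). ∠LVT = 132.0° gives VT at 31.1° from the x-axis; with |VT| = 21.5, T = (35.8, -4.90). Then |ST| = |T − S| = 36.2.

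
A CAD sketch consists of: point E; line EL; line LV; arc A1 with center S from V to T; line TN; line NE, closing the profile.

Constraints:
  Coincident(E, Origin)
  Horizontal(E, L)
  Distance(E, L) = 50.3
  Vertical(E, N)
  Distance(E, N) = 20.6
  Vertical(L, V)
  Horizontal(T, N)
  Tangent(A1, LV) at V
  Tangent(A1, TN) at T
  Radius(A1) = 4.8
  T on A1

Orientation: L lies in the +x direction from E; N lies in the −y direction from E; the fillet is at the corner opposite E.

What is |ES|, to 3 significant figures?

48.2

E is at the origin; EL is horizontal with |EL| = 50.3 and L on the +x side, so L = (50.3, 0.00). E and N share the same x with |EN| = 20.6 and N on the −y side, so N = (0.00, -20.6). The virtual corner opposite E is at (50.3, -20.6). The tangent condition forces SV to be normal to LV and tangency of A1 to TN means the radius ST is perpendicular to TN, with radius 4.8, so the center S sits 4.8 in from both sides at S = (45.5, -15.8). Then |ES| = |S − E| = 48.2.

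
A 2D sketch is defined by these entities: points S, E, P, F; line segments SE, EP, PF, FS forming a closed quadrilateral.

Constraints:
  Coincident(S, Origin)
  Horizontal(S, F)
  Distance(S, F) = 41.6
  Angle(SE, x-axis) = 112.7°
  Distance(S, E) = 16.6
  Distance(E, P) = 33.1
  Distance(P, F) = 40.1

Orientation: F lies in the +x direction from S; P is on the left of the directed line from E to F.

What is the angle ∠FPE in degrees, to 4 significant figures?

86.45°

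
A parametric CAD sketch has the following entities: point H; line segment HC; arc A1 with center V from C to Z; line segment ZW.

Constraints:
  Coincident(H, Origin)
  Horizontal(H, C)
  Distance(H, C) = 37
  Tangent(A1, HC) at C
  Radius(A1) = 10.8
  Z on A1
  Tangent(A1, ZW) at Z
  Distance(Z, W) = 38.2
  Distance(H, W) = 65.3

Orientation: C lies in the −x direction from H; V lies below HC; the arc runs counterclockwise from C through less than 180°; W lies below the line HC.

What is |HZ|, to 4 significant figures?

49.27

H is at the origin; H and C share the same y with |HC| = 37.0 and C on the −x side, so C = (-37.00, 0.000). A1 meets HC tangentially, so VC is at right angles to HC, so V = C + (0, -10.8) = (-37.00, -10.80). Since VZ ⟂ ZW (tangency), |VW| = √(10.8² + 38.2²) = 39.70 regardless of where Z sits on A1. So W lies on both circle(H, 65.3) and circle(V, 39.70); the below-HC intersection is W = (-41.75, -50.21). Z is the foot of the tangent from W: Z = (-47.67, -12.47).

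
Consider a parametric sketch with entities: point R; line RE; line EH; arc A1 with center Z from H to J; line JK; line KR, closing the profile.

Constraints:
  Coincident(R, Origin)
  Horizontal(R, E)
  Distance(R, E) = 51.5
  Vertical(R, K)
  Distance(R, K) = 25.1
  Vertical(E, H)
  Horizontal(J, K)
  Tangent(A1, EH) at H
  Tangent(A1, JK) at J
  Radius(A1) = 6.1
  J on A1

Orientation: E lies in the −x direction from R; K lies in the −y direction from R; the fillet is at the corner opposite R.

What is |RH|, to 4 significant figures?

54.89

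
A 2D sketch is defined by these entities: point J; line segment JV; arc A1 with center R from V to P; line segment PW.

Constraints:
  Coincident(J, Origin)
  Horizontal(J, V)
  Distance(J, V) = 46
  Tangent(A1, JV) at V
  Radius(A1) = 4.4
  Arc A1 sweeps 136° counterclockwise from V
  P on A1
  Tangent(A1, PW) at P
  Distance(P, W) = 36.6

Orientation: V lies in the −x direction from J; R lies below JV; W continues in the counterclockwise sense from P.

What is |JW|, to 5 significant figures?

40.061

On A1, V sits at bearing 90° from R; a 136° counterclockwise sweep puts P at bearing 226°, so P = R + 4.4·(cos 226°, sin 226°) = (-49.056, -7.5651). A1 meets PW tangentially, so RP is at right angles to PW, so PW runs along (−sin 226°, cos 226°); with |PW| = 36.6, W = (-22.729, -32.990). Then |JW| = |W − J| = 40.061.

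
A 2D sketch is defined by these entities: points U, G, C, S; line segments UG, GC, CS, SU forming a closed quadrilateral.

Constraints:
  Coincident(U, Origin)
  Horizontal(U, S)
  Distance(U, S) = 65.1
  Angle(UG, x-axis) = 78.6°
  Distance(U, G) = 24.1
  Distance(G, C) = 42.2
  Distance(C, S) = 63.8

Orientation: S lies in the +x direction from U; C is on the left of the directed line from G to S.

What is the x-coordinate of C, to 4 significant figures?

32.90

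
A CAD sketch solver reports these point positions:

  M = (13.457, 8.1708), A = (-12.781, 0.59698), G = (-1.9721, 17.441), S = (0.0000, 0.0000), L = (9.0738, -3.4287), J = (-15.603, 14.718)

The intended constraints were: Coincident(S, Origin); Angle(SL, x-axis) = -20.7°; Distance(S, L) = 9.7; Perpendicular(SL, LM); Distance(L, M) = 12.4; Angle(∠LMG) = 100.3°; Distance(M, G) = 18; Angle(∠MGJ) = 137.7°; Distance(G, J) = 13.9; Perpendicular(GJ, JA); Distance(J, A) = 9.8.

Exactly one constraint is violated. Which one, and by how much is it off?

Distance(J, A) = 9.8 — off by 4.60.

S = (0.00, 0.00) ✓; SL at -20.70° ✓; |SL| = 9.700 ✓; ∠(SL, LM) = 90.00° ✓; |LM| = 12.40 ✓; ∠LMG = 100.3° ✓; |MG| = 18.00 ✓; ∠MGJ = 137.7° ✓; |GJ| = 13.90 ✓; ∠(GJ, JA) = 90.00° ✓; |JA| = 14.40 ✗.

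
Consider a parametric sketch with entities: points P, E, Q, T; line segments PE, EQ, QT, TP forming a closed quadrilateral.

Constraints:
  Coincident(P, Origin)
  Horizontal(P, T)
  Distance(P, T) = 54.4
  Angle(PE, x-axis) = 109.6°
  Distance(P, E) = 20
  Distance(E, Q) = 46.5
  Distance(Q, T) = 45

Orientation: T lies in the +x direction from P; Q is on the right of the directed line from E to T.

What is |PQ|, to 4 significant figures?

26.89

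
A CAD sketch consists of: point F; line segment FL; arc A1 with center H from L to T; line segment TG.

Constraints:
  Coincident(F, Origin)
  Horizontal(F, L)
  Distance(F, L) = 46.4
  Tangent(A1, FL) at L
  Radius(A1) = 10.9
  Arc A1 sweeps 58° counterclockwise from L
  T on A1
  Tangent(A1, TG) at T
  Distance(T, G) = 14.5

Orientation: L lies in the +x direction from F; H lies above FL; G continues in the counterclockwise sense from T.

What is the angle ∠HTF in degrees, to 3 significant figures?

37.3°

F is at the origin; F and L share the same y with |FL| = 46.4 and L on the +x side, so L = (46.4, 0.00). A1 meets FL tangentially, so HL is at right angles to FL, so H = L + (0, 10.9) = (46.4, 10.9). On A1, L sits at bearing -90° from H; a 58° counterclockwise sweep puts T at bearing -32°, so T = H + 10.9·(cos -32°, sin -32°) = (55.6, 5.12). Then cos ∠HTF = TH·TF / (|TH||TF|), giving 37.3°.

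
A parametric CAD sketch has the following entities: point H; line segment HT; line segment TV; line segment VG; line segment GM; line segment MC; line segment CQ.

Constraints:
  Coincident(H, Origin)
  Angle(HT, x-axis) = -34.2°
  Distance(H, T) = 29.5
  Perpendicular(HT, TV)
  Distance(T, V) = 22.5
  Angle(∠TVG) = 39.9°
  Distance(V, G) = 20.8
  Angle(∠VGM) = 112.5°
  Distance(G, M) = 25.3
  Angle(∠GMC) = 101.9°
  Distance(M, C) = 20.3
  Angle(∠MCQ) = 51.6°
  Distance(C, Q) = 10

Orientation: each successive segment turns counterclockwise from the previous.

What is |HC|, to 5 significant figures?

48.546

∠VGM = 112.5° gives GM at -96.600° from the x-axis; with |GM| = 25.3, M = (14.134, -28.803). ∠GMC = 101.9° gives MC at -18.500° from the x-axis; with |MC| = 20.3, C = (33.385, -35.244). Then |HC| = |C − H| = 48.546.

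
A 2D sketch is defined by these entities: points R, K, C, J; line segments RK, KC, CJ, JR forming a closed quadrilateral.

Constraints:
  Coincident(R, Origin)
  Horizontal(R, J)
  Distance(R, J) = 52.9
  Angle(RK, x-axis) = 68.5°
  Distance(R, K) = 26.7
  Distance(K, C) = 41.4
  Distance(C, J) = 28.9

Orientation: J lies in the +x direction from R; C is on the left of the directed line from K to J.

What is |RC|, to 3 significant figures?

58.6

R is at the origin; RJ is horizontal with |RJ| = 52.9 and J in +x, so J = (52.9, 0). RK runs at 68.5° with |RK| = 26.7, so K = (9.79, 24.8). C is determined by |KC| = 41.4 and |CJ| = 28.9 together: it lies at the intersection of circle(K, 41.4) and circle(J, 28.9). With |KJ| = 49.8, the foot of the radical line on KJ is 33.7 from K and the perpendicular offset is √(41.4² − 33.7²) = 24.0. Taking the left-of-KJ solution: C = (51.0, 28.8).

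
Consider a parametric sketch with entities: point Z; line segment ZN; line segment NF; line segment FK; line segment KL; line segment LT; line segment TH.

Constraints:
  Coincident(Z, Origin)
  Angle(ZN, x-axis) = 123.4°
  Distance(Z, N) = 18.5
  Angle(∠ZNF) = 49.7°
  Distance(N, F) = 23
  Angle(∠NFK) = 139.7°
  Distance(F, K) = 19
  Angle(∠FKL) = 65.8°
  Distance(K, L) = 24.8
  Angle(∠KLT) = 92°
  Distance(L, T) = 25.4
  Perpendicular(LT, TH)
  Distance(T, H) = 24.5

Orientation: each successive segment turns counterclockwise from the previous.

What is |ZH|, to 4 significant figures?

28.23

∠KLT = 92.0° gives LT at 136.2° from the x-axis; with |LT| = 25.4, T = (-10.71, 12.08). LT is perpendicular to TH, so TH runs at -133.8°; with |TH| = 24.5, H = (-27.67, -5.603). Then |ZH| = |H − Z| = 28.23.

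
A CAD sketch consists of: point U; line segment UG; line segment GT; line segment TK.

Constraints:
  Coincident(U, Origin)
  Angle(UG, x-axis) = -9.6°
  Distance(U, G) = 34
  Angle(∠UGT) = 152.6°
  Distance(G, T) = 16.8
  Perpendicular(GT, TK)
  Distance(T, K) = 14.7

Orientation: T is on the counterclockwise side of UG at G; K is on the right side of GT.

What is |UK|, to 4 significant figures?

55.93

U is at the origin; UG runs at -9.6° with length 34.0, so G = 34.0·(cos -9.6°, sin -9.6°) = (33.52, -5.670). ∠UGT = 152.6°, so GT runs at -9.6° + (180° − 152.6°) = 17.80° from the x-axis; with |GT| = 16.8, T = G + 16.8·(cos 17.80°, sin 17.80°) = (49.52, -0.5345). GT ⟂ TK; with |TK| = 14.7 on the right of GT, K = T + 14.7·(0.3057, -0.9521) = (54.01, -14.53). Then |UK| = |K − U| = 55.93.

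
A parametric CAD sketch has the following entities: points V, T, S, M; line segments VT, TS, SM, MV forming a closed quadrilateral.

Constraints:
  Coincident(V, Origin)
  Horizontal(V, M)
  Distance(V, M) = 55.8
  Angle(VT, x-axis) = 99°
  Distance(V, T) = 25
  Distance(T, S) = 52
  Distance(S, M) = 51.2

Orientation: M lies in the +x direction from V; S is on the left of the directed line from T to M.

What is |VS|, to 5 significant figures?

64.690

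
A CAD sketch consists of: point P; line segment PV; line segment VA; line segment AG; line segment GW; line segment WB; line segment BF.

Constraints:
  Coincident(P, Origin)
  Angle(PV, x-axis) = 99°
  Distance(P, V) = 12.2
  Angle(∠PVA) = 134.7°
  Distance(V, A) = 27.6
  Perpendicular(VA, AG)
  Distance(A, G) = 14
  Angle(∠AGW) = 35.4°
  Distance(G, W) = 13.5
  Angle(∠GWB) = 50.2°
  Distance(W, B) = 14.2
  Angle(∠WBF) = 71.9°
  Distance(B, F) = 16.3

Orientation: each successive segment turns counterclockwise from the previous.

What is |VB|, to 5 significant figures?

34.183

∠AGW = 35.4° gives GW at 18.900° from the x-axis; with |GW| = 13.5, W = (-19.719, 21.159). ∠GWB = 50.2° gives WB at 148.70° from the x-axis; with |WB| = 14.2, B = (-31.853, 28.536). Then |VB| = |B − V| = 34.183.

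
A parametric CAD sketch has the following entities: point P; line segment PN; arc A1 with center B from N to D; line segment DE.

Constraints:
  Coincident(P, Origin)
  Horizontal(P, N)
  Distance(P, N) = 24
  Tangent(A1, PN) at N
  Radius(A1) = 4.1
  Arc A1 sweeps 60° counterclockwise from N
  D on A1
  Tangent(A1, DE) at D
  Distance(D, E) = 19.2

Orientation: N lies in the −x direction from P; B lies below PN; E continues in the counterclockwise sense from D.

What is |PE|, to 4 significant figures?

41.58

P is at the origin; P and N share the same y with |PN| = 24.0 and N on the −x side, so N = (-24.00, 0.000). The tangent condition forces BN to be normal to PN, so B = N + (0, -4.1) = (-24.00, -4.100). On A1, N sits at bearing 90° from B; a 60° counterclockwise sweep puts D at bearing 150°, so D = B + 4.1·(cos 150°, sin 150°) = (-27.55, -2.050). Since A1 is tangent to DE there, BD ⟂ DE, so DE runs along (−sin 150°, cos 150°); with |DE| = 19.2, E = (-37.15, -18.68). Then |PE| = |E − P| = 41.58.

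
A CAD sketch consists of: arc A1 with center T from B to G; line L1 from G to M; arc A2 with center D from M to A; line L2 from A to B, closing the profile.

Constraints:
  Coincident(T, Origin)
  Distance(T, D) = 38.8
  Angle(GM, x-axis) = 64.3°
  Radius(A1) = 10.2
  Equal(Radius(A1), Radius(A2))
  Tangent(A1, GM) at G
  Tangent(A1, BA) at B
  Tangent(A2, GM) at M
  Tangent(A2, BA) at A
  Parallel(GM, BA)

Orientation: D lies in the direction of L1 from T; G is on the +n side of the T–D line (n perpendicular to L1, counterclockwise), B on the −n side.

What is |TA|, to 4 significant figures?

40.12

The slot axis is L1's direction at 64.3°, so u = (cos 64.3°, sin 64.3°) = (0.4337, 0.9011) and n = (−sin 64.3°, cos 64.3°) = (-0.9011, 0.4337). T is at the origin and D lies 38.8 along u from T, so D = 38.8·u = (16.83, 34.96). Tangency of A1 to both parallel lines with radius 10.2 puts G and B at T ± 10.2·n: G = (-9.191, 4.423), B = (9.191, -4.423). Equal radii place M and A the same way about D: M = D + 10.2·n = (7.635, 39.39), A = D − 10.2·n = (26.02, 30.54). Then |TA| = |A − T| = 40.12.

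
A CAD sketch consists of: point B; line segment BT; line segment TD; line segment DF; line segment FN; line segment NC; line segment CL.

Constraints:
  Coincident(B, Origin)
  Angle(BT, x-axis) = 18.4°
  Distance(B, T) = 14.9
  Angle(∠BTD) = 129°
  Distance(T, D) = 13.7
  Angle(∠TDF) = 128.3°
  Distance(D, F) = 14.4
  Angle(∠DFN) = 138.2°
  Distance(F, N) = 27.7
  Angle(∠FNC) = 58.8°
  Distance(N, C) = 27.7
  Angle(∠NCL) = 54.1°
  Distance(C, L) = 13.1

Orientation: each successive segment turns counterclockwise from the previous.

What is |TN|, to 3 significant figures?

44.2

B is at the origin; BT runs at 18.4° with length 14.9, so T = (14.1, 4.70). ∠BTD = 129.0° gives TD at 69.4° from the x-axis; with |TD| = 13.7, D = (19.0, 17.5). ∠TDF = 128.3° gives DF at 121° from the x-axis; with |DF| = 14.4, F = (11.5, 29.9). ∠DFN = 138.2° gives FN at 163° from the x-axis; with |FN| = 27.7, N = (-15.0, 38.0). Then |TN| = |N − T| = 44.2.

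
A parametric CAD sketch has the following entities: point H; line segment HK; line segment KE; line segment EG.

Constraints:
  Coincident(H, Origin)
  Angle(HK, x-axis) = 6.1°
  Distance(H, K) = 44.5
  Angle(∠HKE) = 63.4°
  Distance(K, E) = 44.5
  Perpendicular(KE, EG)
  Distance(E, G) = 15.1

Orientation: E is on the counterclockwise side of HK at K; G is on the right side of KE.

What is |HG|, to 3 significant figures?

60.1

H is at the origin; HK runs at 6.1° with length 44.5, so K = 44.5·(cos 6.1°, sin 6.1°) = (44.2, 4.73). ∠HKE = 63.4°, so KE runs at 6.1° + (180° − 63.4°) = 123° from the x-axis; with |KE| = 44.5, E = K + 44.5·(cos 123°, sin 123°) = (20.2, 42.2). KE ⟂ EG; with |EG| = 15.1 on the right of KE, G = E + 15.1·(0.842, 0.540) = (32.9, 50.3). Then |HG| = |G − H| = 60.1.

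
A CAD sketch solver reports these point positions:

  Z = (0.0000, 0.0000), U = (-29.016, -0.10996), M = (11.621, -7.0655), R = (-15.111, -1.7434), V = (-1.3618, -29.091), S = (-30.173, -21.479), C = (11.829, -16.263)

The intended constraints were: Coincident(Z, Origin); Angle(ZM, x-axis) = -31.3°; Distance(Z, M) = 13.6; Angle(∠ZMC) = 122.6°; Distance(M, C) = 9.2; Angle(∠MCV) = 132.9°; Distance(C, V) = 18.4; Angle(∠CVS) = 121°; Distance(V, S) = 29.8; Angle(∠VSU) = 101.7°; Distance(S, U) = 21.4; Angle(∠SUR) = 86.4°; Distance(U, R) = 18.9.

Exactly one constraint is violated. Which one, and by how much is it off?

Distance(U, R) = 18.9 — off by 4.90.

Z = (0.00, 0.00) ✓; ZM at -31.30° ✓; |ZM| = 13.60 ✓; ∠ZMC = 122.6° ✓; |MC| = 9.200 ✓; ∠MCV = 132.9° ✓; |CV| = 18.40 ✓; ∠CVS = 121.0° ✓; |VS| = 29.80 ✓; ∠VSU = 101.7° ✓; |SU| = 21.40 ✓; ∠SUR = 86.40° ✓; |UR| = 14.00 ✗.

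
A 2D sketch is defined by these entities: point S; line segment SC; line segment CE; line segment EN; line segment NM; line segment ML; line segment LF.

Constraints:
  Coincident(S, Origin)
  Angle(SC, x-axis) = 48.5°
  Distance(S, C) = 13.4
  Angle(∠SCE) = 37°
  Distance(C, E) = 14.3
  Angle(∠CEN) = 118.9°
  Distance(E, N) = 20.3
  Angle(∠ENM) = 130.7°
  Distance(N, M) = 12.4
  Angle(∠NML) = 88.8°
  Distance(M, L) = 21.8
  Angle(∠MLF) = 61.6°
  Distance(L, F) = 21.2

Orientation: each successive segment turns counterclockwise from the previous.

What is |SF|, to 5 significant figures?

5.0679

∠NML = 88.8° gives ML at 33.100° from the x-axis; with |ML| = 21.8, L = (13.611, -10.808). ∠MLF = 61.6° gives LF at 151.50° from the x-axis; with |LF| = 21.2, F = (-5.0204, -0.69249). Then |SF| = |F − S| = 5.0679.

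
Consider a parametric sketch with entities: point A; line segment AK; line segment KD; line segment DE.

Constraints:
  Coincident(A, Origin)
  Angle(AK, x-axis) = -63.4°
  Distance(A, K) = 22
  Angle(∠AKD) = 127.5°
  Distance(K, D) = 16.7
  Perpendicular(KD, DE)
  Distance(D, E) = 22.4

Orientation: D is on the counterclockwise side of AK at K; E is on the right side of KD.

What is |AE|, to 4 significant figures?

49.94

A is at the origin; AK runs at -63.4° with length 22.0, so K = 22.0·(cos -63.4°, sin -63.4°) = (9.851, -19.67). ∠AKD = 127.5°, so KD runs at -63.4° + (180° − 127.5°) = -10.90° from the x-axis; with |KD| = 16.7, D = K + 16.7·(cos -10.90°, sin -10.90°) = (26.25, -22.83). KD ⟂ DE; with |DE| = 22.4 on the right of KD, E = D + 22.4·(-0.1891, -0.9820) = (22.01, -44.83). Then |AE| = |E − A| = 49.94.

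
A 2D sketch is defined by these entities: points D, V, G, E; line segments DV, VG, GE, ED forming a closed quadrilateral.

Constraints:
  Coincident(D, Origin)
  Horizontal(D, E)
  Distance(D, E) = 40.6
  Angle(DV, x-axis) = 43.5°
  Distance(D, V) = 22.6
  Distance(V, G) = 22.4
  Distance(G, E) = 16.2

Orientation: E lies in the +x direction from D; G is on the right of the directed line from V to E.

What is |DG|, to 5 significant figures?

25.702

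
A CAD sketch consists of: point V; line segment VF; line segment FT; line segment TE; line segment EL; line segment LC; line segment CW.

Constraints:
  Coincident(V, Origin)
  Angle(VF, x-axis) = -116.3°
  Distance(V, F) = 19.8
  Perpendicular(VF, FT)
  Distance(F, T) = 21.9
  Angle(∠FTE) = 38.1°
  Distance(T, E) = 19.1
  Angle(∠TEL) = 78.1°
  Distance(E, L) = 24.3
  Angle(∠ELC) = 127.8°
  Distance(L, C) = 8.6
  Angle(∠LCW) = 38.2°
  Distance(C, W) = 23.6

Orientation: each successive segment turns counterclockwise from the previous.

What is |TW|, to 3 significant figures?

17.8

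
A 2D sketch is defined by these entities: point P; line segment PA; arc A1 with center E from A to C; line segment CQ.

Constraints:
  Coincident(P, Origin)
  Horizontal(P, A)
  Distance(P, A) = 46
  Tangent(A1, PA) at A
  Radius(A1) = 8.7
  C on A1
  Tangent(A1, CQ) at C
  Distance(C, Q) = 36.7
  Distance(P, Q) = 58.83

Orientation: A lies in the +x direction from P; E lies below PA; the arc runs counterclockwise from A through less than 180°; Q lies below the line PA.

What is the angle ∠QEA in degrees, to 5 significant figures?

166.80°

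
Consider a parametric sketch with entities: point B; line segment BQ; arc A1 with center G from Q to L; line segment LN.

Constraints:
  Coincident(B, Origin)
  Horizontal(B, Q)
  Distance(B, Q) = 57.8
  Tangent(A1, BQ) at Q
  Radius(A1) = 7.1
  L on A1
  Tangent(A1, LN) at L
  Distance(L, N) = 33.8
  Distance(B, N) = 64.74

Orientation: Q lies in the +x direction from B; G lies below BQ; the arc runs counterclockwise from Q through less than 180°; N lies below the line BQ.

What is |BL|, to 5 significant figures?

51.183

B is at the origin; BQ is horizontal with |BQ| = 57.8 and Q on the +x side, so Q = (57.800, 0.0000). A1 meets BQ tangentially, so GQ is at right angles to BQ, so G = Q + (0, -7.1) = (57.800, -7.1000). Since GL ⟂ LN (tangency), |GN| = √(7.1² + 33.8²) = 34.538 regardless of where L sits on A1. So N lies on both circle(B, 64.74) and circle(G, 34.538); the below-BQ intersection is N = (50.262, -40.805). L is the foot of the tangent from N: L = (50.701, -7.0078).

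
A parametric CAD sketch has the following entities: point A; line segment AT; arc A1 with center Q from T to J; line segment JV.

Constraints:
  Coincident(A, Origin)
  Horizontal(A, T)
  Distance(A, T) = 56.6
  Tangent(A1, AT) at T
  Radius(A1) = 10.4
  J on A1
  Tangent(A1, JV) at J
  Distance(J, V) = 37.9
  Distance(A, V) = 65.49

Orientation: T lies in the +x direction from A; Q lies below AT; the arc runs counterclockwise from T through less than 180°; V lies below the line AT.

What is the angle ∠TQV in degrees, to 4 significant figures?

162.4°

Checks: |QJ| = 10.40 ✓; ∠(QJ, JV) = 90.00° ✓; |JV| = 37.90 ✓; |AV| = 65.49 ✓.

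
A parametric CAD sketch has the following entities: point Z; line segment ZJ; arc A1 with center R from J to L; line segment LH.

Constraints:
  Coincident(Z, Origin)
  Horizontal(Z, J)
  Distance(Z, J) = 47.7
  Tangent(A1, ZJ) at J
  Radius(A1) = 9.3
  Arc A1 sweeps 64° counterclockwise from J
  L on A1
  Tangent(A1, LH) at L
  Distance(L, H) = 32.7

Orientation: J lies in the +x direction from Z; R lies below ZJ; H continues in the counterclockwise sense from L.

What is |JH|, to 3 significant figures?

41.4

Z is at the origin; ZJ is horizontal with |ZJ| = 47.7 and J on the +x side, so J = (47.7, 0.00). A1 meets ZJ tangentially, so RJ is at right angles to ZJ, so R = J + (0, -9.3) = (47.7, -9.30). On A1, J sits at bearing 90° from R; a 64° counterclockwise sweep puts L at bearing 154°, so L = R + 9.3·(cos 154°, sin 154°) = (39.3, -5.22). The tangent condition forces RL to be normal to LH, so LH runs along (−sin 154°, cos 154°); with |LH| = 32.7, H = (25.0, -34.6). Then |JH| = |H − J| = 41.4.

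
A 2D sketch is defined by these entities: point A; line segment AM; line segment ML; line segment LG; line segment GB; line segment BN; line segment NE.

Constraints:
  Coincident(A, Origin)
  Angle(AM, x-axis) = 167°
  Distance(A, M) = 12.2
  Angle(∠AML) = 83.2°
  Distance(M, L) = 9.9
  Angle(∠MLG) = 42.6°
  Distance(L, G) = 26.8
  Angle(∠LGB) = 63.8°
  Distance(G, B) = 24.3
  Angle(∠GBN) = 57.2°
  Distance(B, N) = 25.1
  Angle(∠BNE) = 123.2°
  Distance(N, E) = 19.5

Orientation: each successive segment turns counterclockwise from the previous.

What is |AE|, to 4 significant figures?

14.35

∠GBN = 57.2° gives BN at -79.80° from the x-axis; with |BN| = 25.1, N = (-10.78, -4.810). ∠BNE = 123.2° gives NE at -23.00° from the x-axis; with |NE| = 19.5, E = (7.169, -12.43). Then |AE| = |E − A| = 14.35.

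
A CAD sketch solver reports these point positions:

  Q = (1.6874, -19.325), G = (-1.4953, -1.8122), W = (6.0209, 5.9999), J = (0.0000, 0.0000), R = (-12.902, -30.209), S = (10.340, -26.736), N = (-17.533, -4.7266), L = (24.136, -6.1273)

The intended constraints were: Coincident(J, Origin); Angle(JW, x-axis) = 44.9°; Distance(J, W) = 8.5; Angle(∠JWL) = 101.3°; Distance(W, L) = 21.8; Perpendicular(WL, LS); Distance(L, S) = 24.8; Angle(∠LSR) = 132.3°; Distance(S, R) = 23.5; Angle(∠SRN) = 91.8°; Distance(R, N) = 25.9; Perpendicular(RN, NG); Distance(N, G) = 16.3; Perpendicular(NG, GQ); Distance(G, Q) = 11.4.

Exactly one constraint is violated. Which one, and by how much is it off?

Distance(G, Q) = 11.4 — off by 6.40.

J = (0.00, 0.00) ✓; JW at 44.90° ✓; |JW| = 8.500 ✓; ∠JWL = 101.3° ✓; |WL| = 21.80 ✓; ∠(WL, LS) = 90.00° ✓; |LS| = 24.80 ✓; ∠LSR = 132.3° ✓; |SR| = 23.50 ✓; ∠SRN = 91.80° ✓; |RN| = 25.90 ✓; ∠(RN, NG) = 90.00° ✓; |NG| = 16.30 ✓; ∠(NG, GQ) = 90.00° ✓; |GQ| = 17.80 ✗.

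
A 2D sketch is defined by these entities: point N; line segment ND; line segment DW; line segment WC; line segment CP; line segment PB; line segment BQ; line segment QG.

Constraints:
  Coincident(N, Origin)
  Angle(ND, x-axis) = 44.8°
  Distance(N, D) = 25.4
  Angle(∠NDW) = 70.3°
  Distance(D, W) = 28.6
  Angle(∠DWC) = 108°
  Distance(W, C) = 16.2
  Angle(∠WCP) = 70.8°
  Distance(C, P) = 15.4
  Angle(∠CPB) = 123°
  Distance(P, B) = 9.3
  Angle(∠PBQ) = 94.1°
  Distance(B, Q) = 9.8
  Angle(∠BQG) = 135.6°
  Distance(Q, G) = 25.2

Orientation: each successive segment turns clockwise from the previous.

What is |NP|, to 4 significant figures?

13.08

∠DWC = 108.0° gives WC at -136.9° from the x-axis; with |WC| = 16.2, C = (18.33, -19.07). ∠WCP = 70.8° gives CP at 113.9° from the x-axis; with |CP| = 15.4, P = (12.09, -4.991). Then |NP| = |P − N| = 13.08.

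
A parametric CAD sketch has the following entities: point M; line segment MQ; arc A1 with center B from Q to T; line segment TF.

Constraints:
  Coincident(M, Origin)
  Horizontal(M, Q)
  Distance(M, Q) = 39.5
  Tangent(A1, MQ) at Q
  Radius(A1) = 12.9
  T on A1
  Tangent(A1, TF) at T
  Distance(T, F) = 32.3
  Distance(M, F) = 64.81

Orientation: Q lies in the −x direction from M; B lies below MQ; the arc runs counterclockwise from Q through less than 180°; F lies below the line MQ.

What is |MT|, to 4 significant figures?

54.43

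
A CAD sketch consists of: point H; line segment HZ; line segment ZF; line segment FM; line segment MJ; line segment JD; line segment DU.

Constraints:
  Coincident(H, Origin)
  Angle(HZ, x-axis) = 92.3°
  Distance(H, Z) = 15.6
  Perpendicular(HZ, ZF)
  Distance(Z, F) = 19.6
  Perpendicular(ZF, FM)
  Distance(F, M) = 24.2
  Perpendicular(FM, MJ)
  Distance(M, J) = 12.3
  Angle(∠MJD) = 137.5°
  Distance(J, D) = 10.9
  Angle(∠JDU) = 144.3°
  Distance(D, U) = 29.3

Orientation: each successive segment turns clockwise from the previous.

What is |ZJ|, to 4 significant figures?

25.28

H is at the origin; HZ runs at 92.3° with length 15.6, so Z = (-0.6261, 15.59). HZ is perpendicular to ZF, so ZF runs at 2.300°; with |ZF| = 19.6, F = (18.96, 16.37). The perpendicularity gives FM at right angles to ZF, so FM runs at -87.70°; with |FM| = 24.2, M = (19.93, -7.806). FM ⟂ MJ, so MJ runs at -177.7°; with |MJ| = 12.3, J = (7.639, -8.300). Then |ZJ| = |J − Z| = 25.28.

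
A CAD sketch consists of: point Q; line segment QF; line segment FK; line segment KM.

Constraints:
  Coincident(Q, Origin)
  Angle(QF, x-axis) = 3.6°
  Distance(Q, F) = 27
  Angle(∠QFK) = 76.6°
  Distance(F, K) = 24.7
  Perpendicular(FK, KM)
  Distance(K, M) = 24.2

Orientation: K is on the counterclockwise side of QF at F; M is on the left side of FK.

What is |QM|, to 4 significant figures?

18.56

Q is at the origin; QF runs at 3.6° with length 27.0, so F = 27.0·(cos 3.6°, sin 3.6°) = (26.95, 1.695). ∠QFK = 76.6°, so FK runs at 3.6° + (180° − 76.6°) = 107.0° from the x-axis; with |FK| = 24.7, K = F + 24.7·(cos 107.0°, sin 107.0°) = (19.73, 25.32). FK ⟂ KM; with |KM| = 24.2 on the left of FK, M = K + 24.2·(-0.9563, -0.2924) = (-3.417, 18.24). Then |QM| = |M − Q| = 18.56.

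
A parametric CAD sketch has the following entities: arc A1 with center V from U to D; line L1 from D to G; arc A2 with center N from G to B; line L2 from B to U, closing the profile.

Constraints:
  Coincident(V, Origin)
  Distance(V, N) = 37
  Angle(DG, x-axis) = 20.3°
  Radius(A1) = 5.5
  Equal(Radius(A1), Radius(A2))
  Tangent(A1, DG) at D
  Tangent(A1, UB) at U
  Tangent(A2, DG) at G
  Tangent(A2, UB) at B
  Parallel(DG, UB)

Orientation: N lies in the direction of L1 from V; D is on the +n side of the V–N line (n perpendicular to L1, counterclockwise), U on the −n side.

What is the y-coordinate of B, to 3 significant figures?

7.68

The slot axis is L1's direction at 20.3°, so u = (cos 20.3°, sin 20.3°) = (0.938, 0.347) and n = (−sin 20.3°, cos 20.3°) = (-0.347, 0.938). V is at the origin and N lies 37.0 along u from V, so N = 37.0·u = (34.7, 12.8). Tangency of A1 to both parallel lines with radius 5.5 puts D and U at V ± 5.5·n: D = (-1.91, 5.16), U = (1.91, -5.16). Equal radii place G and B the same way about N: G = N + 5.5·n = (32.8, 18.0), B = N − 5.5·n = (36.6, 7.68). So B.y = 7.68.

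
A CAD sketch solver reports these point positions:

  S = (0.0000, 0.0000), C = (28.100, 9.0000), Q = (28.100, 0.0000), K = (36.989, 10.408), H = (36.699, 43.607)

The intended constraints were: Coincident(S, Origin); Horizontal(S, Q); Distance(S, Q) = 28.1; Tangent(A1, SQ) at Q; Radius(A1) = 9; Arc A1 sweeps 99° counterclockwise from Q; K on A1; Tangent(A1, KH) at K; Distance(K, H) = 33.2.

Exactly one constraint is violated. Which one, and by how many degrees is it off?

Tangent(A1, KH) at K — off by 8.50°.

S = (0.00, 0.00) ✓; S.y = 0.00, Q.y = 0.00 ✓; |SQ| = 28.10 ✓; ∠(CQ, QS) = 90.00° ✓; |CQ| = 9.000 ✓; bearing(C→K) − bearing(C→Q) = 99.00° ✓; |CK| = 9.000 ✓; ∠(CK, KH) = 98.50° ✗; |KH| = 33.20 ✓.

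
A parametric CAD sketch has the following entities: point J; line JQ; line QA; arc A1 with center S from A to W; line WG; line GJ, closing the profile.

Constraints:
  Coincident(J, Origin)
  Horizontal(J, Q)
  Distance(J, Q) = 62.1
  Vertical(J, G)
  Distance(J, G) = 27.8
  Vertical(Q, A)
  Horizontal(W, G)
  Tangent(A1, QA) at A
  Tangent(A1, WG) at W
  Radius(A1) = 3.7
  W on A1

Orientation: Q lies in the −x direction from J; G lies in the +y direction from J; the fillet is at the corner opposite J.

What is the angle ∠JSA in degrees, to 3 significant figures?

158°

J is at the origin; J and Q share the same y with |JQ| = 62.1 and Q on the −x side, so Q = (-62.1, 0.00). JG is vertical with |JG| = 27.8 and G on the +y side, so G = (0.00, 27.8). The virtual corner opposite J is at (-62.1, 27.8). Tangency of A1 to QA means the radius SA is perpendicular to QA and the tangent condition forces SW to be normal to WG, with radius 3.7, so the center S sits 3.7 in from both sides at S = (-58.4, 24.1). That places the tangent points at A = (-62.1, 24.1) on QA and W = (-58.4, 27.8) on WG. Then cos ∠JSA = SJ·SA / (|SJ||SA|), giving 158°.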